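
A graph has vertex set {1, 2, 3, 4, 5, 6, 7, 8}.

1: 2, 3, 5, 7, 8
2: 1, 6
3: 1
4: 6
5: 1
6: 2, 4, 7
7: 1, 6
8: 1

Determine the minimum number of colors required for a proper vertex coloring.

1 and 3 are adjacent, so at least 2 colors are needed.
A valid assignment using 2 colors: 1=a, 2=b, 3=b, 4=b, 5=b, 6=a, 7=b, 8=b. Every edge joins two different colors.

2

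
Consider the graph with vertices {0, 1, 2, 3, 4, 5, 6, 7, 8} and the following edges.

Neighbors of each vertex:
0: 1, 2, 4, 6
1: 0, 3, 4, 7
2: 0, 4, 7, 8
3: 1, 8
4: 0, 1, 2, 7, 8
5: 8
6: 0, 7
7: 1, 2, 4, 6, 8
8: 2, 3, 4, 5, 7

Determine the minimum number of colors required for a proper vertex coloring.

2, 4, 7, 8 are pairwise adjacent (a clique of size 4), so at least 4 colors are needed.
4 colors suffice: color a → {0, 8}; color b → {3, 5, 7}; color c → {4, 6}; color d → {1, 2}. Each edge has distinct colors on its endpoints.

4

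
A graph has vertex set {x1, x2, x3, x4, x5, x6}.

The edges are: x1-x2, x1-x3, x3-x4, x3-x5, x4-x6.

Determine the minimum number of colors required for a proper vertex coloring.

2

x1 and x2 are adjacent, so at least 2 colors are needed.
2 colors suffice: color 1 → {x2, x3, x6}; color 2 → {x1, x4, x5}. Each edge has distinct colors on its endpoints.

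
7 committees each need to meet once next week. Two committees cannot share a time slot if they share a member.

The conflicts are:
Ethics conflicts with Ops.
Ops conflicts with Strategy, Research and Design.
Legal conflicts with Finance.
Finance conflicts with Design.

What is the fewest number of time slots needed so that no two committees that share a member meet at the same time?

Legal and Finance conflict, so at least 2 time slots are needed.
2 time slots suffice: Ethics=2, Ops=1, Legal=2, Finance=1, Strategy=2, Research=2, Design=2. No two conflicting committees share a time slot.

2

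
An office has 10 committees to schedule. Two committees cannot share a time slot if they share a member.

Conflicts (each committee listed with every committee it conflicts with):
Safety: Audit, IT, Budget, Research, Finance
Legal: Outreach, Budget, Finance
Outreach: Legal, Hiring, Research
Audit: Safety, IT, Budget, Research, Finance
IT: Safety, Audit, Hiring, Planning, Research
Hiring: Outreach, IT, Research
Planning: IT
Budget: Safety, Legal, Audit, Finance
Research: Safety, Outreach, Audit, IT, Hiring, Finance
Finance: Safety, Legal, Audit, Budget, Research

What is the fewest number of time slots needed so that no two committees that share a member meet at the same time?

4

Safety, Audit, Budget, Finance are mutually in conflict, so at least 4 time slots are needed.
4 time slots suffice: time slot 1 → {Planning, Budget, Research}; time slot 2 → {Outreach, IT, Finance}; time slot 3 → {Legal, Audit, Hiring}; time slot 4 → {Safety}. Each listed conflict is separated.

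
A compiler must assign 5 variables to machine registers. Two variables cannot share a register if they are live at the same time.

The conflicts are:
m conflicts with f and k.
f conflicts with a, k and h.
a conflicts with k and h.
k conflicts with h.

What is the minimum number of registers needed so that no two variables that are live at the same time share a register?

f, a, k, h pairwise conflict, so at least 4 registers are needed.
Using 4 registers: m=3, f=2, a=3, k=1, h=4. No two conflicting variables share a register.

4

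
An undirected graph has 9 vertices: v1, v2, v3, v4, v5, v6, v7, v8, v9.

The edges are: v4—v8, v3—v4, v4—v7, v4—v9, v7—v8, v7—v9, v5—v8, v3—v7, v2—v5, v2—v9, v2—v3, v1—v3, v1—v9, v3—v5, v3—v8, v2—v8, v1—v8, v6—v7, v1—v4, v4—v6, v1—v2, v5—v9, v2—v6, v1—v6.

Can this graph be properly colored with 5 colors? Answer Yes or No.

Yes

The chromatic number is 4. v2, v3, v5, v8 form a clique, so at least 4 colors are needed.
4 colors suffice: color 1 → {v6, v8, v9}; color 2 → {v2, v4}; color 3 → {v1, v5, v7}; color 4 → {v3}.
Since 5 ≥ 4, a proper 5-coloring certainly exists.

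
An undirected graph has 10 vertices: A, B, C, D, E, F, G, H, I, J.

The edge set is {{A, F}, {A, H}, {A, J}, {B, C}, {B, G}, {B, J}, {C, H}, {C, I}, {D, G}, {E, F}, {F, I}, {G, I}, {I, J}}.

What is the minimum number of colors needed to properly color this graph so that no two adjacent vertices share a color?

The cycle H-A-F-I-C-H has odd length 5, so it cannot be 2-colored; at least 3 colors are needed.
3 colors suffice: A=1, B=1, C=2, D=1, E=1, F=2, G=2, H=3, I=1, J=2. No two adjacent vertices share a color.

3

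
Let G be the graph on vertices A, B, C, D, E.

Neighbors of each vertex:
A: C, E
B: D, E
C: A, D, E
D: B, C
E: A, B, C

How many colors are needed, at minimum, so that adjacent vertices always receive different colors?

3

A, C, E are mutually adjacent, so at least 3 colors are needed.
A valid assignment using 3 colors: A=green, B=blue, C=blue, D=red, E=red. Every edge joins two different colors.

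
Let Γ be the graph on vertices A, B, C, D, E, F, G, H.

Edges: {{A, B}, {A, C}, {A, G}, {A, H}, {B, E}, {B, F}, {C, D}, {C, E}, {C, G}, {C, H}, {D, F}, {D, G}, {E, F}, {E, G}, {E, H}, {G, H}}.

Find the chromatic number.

4

A, C, G, H are mutually adjacent (a clique of size 4), so at least 4 colors are needed.
4 colors suffice: color 1 → {C, F}; color 2 → {A, D, E}; color 3 → {B, G}; color 4 → {H}. Each edge has distinct colors on its endpoints.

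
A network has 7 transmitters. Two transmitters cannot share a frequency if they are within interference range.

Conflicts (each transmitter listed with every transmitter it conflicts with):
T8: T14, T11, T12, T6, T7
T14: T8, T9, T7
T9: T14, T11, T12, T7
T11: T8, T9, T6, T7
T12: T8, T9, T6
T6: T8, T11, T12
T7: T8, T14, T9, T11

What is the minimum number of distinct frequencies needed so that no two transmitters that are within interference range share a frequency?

T9, T11, T7 all conflict with each other, so at least 3 frequencies are needed.
3 frequencies suffice: T8=1, T14=3, T9=1, T11=3, T12=3, T6=2, T7=2. No two conflicting transmitters share a frequency.

3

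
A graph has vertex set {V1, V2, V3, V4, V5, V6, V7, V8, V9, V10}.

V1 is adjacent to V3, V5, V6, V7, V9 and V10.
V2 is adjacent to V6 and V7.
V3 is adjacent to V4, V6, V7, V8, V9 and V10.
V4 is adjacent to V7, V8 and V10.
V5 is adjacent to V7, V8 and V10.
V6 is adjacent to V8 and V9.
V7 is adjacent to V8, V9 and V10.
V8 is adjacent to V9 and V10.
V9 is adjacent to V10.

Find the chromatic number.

5

V3, V4, V7, V8, V10 are mutually adjacent (a clique of size 5), so at least 5 colors are needed.
5 colors suffice: V1=2, V2=2, V3=4, V4=5, V5=4, V6=1, V7=1, V8=2, V9=5, V10=3. Each edge has distinct colors on its endpoints.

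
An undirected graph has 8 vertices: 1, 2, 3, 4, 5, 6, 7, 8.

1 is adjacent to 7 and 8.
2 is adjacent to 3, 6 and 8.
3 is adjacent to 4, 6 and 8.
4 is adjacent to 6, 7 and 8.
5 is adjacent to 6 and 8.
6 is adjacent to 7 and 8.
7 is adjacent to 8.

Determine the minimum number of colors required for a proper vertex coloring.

4

2, 3, 6, 8 form a clique, so at least 4 colors are needed.
4 colors suffice: color red → {8}; color blue → {1, 6}; color green → {3, 5, 7}; color yellow → {2, 4}. Every edge joins two different colors.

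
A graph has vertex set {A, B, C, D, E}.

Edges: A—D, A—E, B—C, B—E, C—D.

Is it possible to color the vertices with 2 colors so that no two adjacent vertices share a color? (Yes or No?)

The cycle C-D-A-E-B-C has odd length 5, so it cannot be 2-colored; at least 3 colors are needed.
So 2 colors are not enough.

No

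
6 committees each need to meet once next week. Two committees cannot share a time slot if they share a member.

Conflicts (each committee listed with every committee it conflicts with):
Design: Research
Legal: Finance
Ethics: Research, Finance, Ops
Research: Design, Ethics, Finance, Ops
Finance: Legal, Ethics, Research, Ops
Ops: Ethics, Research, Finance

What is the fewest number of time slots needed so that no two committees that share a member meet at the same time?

Ethics, Research, Finance, Ops are mutually in conflict, so at least 4 time slots are needed.
A valid assignment using 4 time slots: Design=1, Legal=2, Ethics=4, Research=2, Finance=1, Ops=3. No two conflicting committees share a time slot.

4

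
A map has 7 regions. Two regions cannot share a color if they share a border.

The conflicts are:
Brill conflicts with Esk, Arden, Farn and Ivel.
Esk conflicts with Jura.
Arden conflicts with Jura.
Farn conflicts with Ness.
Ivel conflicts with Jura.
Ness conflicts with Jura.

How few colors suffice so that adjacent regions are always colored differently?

3

The cycle Brill-Farn-Ness-Jura-Esk-Brill has odd length 5, so it cannot be 2-colored; at least 3 colors are needed.
3 colors suffice: color 1 → {Brill, Jura}; color 2 → {Esk, Arden, Ivel, Ness}; color 3 → {Farn}. Every pair that conflicts lands in different colors.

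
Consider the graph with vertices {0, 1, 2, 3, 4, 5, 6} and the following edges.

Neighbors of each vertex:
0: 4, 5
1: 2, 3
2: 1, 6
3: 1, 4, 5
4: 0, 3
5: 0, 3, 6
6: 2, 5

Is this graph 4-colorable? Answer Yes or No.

The chromatic number is 3. The cycle 3-5-6-2-1-3 has odd length 5, so it cannot be 2-colored; at least 3 colors are needed.
3 colors suffice: color a → {0, 3, 6}; color b → {1, 4, 5}; color c → {2}.
Since 4 ≥ 3, a proper 4-coloring certainly exists.

Yes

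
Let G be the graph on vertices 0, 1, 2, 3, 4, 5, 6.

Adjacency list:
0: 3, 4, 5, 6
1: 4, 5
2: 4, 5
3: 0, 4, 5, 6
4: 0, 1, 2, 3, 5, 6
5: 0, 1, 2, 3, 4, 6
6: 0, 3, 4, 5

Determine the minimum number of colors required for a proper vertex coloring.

0, 3, 4, 5, 6 are mutually adjacent (a clique of size 5), so at least 5 colors are needed.
A valid assignment using 5 colors: 0=yellow, 1=green, 2=green, 3=green, 4=blue, 5=red, 6=purple. No two adjacent vertices share a color.

5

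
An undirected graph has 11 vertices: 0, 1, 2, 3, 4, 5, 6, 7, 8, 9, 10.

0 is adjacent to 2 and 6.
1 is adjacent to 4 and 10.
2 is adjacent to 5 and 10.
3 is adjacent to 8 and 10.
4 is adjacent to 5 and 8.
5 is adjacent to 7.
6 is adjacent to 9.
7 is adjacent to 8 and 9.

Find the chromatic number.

3

The cycle 1-4-8-3-10-1 has odd length 5, so it cannot be 2-colored; at least 3 colors are needed.
3 colors suffice: color red → {2, 3, 4, 6, 7}; color blue → {0, 5, 8, 9, 10}; color green → {1}. No two adjacent vertices share a color.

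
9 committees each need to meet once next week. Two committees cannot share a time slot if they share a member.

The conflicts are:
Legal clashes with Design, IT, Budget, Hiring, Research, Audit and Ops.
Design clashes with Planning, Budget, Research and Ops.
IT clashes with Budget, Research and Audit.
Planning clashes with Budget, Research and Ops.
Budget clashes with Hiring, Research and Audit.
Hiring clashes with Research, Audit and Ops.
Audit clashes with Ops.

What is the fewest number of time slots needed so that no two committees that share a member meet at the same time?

4

Design, Planning, Budget, Research pairwise conflict, so at least 4 time slots are needed.
Using 4 time slots: Legal=2, Design=4, IT=4, Planning=2, Budget=1, Hiring=4, Research=3, Audit=3, Ops=1. Every pair that conflicts lands in different time slots.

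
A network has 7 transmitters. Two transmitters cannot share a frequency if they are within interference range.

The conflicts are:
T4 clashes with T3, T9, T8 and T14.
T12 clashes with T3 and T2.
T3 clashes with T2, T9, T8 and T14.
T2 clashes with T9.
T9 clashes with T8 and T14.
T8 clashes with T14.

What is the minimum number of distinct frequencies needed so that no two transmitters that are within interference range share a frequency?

5

T4, T3, T9, T8, T14 are mutually in conflict, so at least 5 frequencies are needed.
5 frequencies suffice: T4=5, T12=2, T3=1, T2=3, T9=2, T8=4, T14=3. Every pair that conflicts lands in different frequencies.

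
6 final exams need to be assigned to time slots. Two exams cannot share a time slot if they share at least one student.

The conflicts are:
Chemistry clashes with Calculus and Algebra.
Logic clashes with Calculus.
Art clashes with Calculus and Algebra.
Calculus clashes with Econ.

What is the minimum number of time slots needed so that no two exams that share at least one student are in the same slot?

2

Art and Calculus conflict, so at least 2 time slots are needed.
2 time slots suffice: time slot 1 → {Calculus, Algebra}; time slot 2 → {Chemistry, Logic, Art, Econ}. Every pair that conflicts lands in different time slots.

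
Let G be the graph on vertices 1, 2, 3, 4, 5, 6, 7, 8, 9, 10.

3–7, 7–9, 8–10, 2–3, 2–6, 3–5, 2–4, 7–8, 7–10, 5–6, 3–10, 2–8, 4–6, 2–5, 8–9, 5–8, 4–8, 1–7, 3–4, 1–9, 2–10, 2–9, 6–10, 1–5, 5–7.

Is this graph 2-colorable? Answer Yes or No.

No

2, 4, 6 are mutually adjacent, so at least 3 colors are needed.
So 2 colors are not enough.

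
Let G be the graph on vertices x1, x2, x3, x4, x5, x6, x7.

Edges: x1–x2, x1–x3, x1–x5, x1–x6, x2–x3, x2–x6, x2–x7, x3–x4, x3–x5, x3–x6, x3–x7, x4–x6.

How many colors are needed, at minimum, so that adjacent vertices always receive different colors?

x1, x2, x3, x6 are pairwise adjacent (a clique of size 4), so at least 4 colors are needed.
A valid assignment using 4 colors: x1=B, x2=G, x3=R, x4=B, x5=G, x6=Y, x7=B. No two adjacent vertices share a color.

4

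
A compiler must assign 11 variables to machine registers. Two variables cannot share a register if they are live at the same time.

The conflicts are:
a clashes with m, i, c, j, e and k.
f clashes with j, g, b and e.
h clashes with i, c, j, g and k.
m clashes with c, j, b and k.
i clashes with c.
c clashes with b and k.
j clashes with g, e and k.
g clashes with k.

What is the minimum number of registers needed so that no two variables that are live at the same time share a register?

a, m, c, k all conflict with each other, so at least 4 registers are needed.
4 registers suffice: register 1 → {c, j}; register 2 → {f, i, k}; register 3 → {a, h, b}; register 4 → {m, g, e}. No two conflicting variables share a register.

4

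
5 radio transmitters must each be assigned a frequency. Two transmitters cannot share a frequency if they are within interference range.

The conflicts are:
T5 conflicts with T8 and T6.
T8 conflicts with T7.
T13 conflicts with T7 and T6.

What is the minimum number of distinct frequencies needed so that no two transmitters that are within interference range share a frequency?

3

The cycle T7-T13-T6-T5-T8-T7 has odd length 5, so it cannot be 2-colored; at least 3 frequencies are needed.
3 frequencies suffice: frequency 1 → {T7, T6}; frequency 2 → {T5, T13}; frequency 3 → {T8}. Each listed conflict is separated.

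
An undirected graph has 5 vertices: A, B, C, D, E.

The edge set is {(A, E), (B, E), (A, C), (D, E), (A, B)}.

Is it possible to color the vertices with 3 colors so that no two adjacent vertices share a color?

Yes

The chromatic number is 3. A, B, E form a triangle, so at least 3 colors are needed.
3 colors suffice: color 1 → {A, D}; color 2 → {C, E}; color 3 → {B}.
That is already a proper 3-coloring.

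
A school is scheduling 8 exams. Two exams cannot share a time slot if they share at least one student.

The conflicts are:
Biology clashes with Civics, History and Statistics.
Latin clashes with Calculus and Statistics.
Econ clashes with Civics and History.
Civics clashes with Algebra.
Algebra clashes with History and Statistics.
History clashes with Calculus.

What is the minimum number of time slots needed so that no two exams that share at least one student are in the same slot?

3

The cycle Statistics-Biology-History-Calculus-Latin-Statistics has odd length 5, so it cannot be 2-colored; at least 3 time slots are needed.
3 time slots suffice: Biology=2, Latin=3, Econ=2, Civics=1, Algebra=2, History=1, Calculus=2, Statistics=1. Every pair that conflicts lands in different time slots.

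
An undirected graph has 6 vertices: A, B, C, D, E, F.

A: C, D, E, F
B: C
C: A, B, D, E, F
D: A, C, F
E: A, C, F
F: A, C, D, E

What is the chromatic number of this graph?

A, C, D, F are pairwise adjacent (a clique of size 4), so at least 4 colors are needed.
4 colors suffice: color 1 → {C}; color 2 → {B, F}; color 3 → {A}; color 4 → {D, E}. No two adjacent vertices share a color.

4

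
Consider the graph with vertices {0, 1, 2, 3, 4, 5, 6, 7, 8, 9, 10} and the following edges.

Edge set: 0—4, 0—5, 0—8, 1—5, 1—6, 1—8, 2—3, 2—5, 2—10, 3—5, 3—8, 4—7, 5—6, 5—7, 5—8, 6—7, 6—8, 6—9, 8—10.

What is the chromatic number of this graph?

4

1, 5, 6, 8 are mutually adjacent (a clique of size 4), so at least 4 colors are needed.
A valid assignment using 4 colors: 0=c, 1=d, 2=b, 3=c, 4=a, 5=a, 6=c, 7=b, 8=b, 9=a, 10=a. Every edge joins two different colors.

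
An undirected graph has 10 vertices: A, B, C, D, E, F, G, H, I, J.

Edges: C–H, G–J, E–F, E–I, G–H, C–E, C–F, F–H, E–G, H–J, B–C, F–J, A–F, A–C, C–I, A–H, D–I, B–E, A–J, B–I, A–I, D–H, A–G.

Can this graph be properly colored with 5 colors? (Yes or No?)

Yes

The chromatic number is 4. A, F, H, J are pairwise adjacent (a clique of size 4), so at least 4 colors are needed.
A valid assignment using 4 colors: A=1, B=4, C=3, D=1, E=1, F=4, G=4, H=2, I=2, J=3.
Since 5 ≥ 4, a proper 5-coloring certainly exists.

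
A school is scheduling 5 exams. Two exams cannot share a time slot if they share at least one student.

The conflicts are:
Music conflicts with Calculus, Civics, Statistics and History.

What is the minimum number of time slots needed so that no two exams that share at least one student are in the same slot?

Music and Calculus conflict, so at least 2 time slots are needed.
2 time slots suffice: time slot 1 → {Music}; time slot 2 → {Calculus, Civics, Statistics, History}. Every pair that conflicts lands in different time slots.

2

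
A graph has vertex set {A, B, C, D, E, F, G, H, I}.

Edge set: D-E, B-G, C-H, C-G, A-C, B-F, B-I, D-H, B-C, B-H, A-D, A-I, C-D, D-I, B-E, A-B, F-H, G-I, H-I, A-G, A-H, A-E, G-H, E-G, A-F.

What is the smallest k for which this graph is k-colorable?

5

A, B, G, H, I are mutually adjacent (a clique of size 5), so at least 5 colors are needed.
A valid assignment using 5 colors: A=red, B=blue, C=purple, D=blue, E=green, F=yellow, G=yellow, H=green, I=purple. Every edge joins two different colors.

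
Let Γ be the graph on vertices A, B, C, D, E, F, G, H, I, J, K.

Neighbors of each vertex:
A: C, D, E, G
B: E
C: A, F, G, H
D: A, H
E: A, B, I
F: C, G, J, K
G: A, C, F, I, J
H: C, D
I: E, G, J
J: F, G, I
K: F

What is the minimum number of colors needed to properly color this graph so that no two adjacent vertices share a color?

3

F, G, J are mutually adjacent, so at least 3 colors are needed.
One proper 3-coloring: A=2, B=2, C=3, D=1, E=1, F=2, G=1, H=2, I=2, J=3, K=1. Every edge joins two different colors.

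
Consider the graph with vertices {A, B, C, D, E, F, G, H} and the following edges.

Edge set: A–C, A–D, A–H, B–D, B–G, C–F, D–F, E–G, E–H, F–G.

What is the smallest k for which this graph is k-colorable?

2

D and F are adjacent, so at least 2 colors are needed.
2 colors suffice: color 1 → {C, D, G, H}; color 2 → {A, B, E, F}. Each edge has distinct colors on its endpoints.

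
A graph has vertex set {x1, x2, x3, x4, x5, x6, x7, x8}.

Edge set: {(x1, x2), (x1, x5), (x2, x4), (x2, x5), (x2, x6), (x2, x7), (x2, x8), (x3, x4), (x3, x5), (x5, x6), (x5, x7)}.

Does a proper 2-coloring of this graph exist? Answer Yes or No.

No

x1, x2, x5 are mutually adjacent, so at least 3 colors are needed.
So 2 colors are not enough.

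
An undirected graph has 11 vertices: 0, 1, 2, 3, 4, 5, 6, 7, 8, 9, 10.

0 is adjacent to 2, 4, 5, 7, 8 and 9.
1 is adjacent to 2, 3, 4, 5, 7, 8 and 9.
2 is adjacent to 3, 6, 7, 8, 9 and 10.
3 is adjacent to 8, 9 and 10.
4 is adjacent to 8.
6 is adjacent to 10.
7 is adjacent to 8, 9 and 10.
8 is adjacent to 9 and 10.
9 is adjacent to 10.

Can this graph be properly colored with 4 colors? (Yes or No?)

2, 3, 8, 9, 10 are pairwise adjacent (a clique of size 5), so at least 5 colors are needed.
So 4 colors are not enough.

No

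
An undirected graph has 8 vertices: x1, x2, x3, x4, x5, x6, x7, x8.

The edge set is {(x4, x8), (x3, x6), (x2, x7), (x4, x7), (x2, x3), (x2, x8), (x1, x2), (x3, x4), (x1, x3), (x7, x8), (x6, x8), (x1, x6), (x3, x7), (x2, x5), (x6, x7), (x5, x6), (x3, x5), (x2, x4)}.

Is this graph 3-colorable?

No

x2, x4, x7, x8 are mutually adjacent (a clique of size 4), so at least 4 colors are needed.
So 3 colors are not enough.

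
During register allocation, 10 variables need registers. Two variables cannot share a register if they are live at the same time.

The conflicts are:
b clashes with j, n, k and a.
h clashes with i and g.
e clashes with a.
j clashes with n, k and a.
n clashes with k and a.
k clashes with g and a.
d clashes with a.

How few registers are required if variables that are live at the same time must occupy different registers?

5

b, j, n, k, a are mutually in conflict, so at least 5 registers are needed.
5 registers suffice: register 1 → {h, a}; register 2 → {e, k, d, i}; register 3 → {n, g}; register 4 → {b}; register 5 → {j}. No two conflicting variables share a register.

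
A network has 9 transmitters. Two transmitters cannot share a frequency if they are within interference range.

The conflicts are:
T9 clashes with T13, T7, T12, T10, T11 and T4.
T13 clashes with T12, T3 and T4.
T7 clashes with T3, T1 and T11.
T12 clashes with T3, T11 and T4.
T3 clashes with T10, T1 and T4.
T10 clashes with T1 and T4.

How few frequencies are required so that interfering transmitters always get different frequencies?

T9, T13, T12, T4 pairwise conflict, so at least 4 frequencies are needed.
4 frequencies suffice: T9=1, T13=4, T7=2, T12=3, T3=1, T10=3, T1=4, T11=4, T4=2. Each listed conflict is separated.

4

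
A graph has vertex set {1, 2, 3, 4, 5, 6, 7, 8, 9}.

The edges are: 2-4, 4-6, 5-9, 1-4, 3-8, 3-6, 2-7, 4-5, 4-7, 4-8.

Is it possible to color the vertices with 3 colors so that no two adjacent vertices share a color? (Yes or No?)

The chromatic number is 3. 2, 4, 7 are mutually adjacent, so at least 3 colors are needed.
3 colors suffice: color red → {3, 4, 9}; color blue → {1, 5, 6, 7, 8}; color green → {2}.
That is already a proper 3-coloring.

Yes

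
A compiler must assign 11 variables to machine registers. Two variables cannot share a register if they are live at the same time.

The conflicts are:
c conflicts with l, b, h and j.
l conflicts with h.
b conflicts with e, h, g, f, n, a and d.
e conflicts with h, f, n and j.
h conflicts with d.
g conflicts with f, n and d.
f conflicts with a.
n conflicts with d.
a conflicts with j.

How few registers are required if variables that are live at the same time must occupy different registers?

4

b, g, n, d are mutually in conflict, so at least 4 registers are needed.
4 registers suffice: register 1 → {l, b, j}; register 2 → {h, f, n}; register 3 → {c, e, g, a}; register 4 → {d}. Every pair that conflicts lands in different registers.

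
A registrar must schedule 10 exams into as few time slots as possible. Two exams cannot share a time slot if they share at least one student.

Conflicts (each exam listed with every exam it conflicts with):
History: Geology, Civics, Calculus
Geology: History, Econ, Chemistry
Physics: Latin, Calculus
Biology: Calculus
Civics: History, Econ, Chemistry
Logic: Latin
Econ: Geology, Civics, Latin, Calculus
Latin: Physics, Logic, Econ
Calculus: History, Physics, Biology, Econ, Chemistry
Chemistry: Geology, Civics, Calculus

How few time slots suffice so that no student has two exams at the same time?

2

Biology and Calculus conflict, so at least 2 time slots are needed.
A valid assignment using 2 time slots: History=2, Geology=1, Physics=2, Biology=2, Civics=1, Logic=2, Econ=2, Latin=1, Calculus=1, Chemistry=2. No two conflicting exams share a time slot.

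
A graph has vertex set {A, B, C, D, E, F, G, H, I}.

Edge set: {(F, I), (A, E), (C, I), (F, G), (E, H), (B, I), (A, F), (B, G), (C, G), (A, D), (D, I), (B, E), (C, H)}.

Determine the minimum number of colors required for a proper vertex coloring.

The cycle A-F-I-B-E-A has odd length 5, so it cannot be 2-colored; at least 3 colors are needed.
3 colors suffice: A=3, B=2, C=2, D=2, E=1, F=2, G=1, H=3, I=1. No two adjacent vertices share a color.

3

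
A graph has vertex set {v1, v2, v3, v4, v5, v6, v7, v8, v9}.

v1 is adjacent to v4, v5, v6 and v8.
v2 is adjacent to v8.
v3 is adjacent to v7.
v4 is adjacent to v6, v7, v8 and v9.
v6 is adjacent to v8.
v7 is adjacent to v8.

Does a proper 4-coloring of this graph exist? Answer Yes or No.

Yes

The chromatic number is 4. v1, v4, v6, v8 form a clique, so at least 4 colors are needed.
4 colors suffice: color 1 → {v2, v3, v4, v5}; color 2 → {v8, v9}; color 3 → {v1, v7}; color 4 → {v6}.
That is already a proper 4-coloring.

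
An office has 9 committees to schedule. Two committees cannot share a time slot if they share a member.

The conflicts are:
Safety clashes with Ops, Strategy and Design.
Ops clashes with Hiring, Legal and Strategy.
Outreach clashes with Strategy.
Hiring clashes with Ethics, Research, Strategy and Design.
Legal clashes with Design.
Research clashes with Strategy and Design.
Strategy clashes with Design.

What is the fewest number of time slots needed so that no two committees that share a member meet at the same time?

4

Hiring, Research, Strategy, Design all conflict with each other, so at least 4 time slots are needed.
4 time slots suffice: Safety=3, Ops=2, Outreach=2, Hiring=3, Ethics=1, Legal=1, Research=4, Strategy=1, Design=2. Each listed conflict is separated.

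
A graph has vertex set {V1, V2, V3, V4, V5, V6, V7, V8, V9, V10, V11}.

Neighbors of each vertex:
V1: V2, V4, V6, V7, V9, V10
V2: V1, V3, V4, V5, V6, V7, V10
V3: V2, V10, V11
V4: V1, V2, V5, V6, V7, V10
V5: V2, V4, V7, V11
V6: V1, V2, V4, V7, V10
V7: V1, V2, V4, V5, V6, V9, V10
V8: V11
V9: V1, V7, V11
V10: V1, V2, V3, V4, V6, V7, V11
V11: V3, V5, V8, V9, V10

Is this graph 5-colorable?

No

V1, V2, V4, V6, V7, V10 form a clique, so at least 6 colors are needed.
So 5 colors are not enough.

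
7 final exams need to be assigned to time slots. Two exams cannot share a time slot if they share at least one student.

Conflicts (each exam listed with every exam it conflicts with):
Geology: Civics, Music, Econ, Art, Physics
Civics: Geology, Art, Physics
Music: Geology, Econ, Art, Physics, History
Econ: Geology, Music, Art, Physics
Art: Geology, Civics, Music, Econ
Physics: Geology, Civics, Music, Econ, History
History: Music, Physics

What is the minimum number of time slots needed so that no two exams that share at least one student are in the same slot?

4

Geology, Music, Econ, Physics pairwise conflict, so at least 4 time slots are needed.
4 time slots suffice: Geology=3, Civics=1, Music=1, Econ=4, Art=2, Physics=2, History=3. Every pair that conflicts lands in different time slots.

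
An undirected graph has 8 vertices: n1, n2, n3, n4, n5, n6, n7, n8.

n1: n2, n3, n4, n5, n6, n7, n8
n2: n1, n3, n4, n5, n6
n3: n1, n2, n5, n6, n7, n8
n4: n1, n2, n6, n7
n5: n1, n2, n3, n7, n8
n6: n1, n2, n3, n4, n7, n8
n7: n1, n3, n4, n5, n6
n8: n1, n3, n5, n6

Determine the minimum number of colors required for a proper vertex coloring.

n1, n3, n5, n8 are pairwise adjacent (a clique of size 4), so at least 4 colors are needed.
4 colors suffice: color 1 → {n1}; color 2 → {n3, n4}; color 3 → {n5, n6}; color 4 → {n2, n7, n8}. No two adjacent vertices share a color.

4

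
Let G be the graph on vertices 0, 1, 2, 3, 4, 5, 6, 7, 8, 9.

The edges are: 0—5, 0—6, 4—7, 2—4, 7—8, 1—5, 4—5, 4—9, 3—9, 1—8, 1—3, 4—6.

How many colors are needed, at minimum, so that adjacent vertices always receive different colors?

3

The cycle 1-5-4-9-3-1 has odd length 5, so it cannot be 2-colored; at least 3 colors are needed.
3 colors suffice: color a → {0, 1, 4}; color b → {2, 3, 5, 6, 8}; color c → {7, 9}. No two adjacent vertices share a color.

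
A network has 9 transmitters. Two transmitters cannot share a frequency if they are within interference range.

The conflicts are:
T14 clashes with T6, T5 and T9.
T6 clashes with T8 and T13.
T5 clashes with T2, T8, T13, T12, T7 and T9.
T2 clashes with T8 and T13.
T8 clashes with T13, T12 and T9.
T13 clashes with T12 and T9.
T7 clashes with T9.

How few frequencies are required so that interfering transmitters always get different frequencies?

4

T5, T2, T8, T13 all conflict with each other, so at least 4 frequencies are needed.
A valid assignment using 4 frequencies: T14=2, T6=1, T5=1, T2=4, T8=3, T13=2, T12=4, T7=2, T9=4. No two conflicting transmitters share a frequency.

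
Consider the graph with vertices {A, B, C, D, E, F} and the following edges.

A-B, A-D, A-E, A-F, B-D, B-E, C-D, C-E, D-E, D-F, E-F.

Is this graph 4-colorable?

The chromatic number is 4. A, B, D, E are mutually adjacent (a clique of size 4), so at least 4 colors are needed.
4 colors suffice: color red → {E}; color blue → {D}; color green → {A, C}; color yellow → {B, F}.
That is already a proper 4-coloring.

Yes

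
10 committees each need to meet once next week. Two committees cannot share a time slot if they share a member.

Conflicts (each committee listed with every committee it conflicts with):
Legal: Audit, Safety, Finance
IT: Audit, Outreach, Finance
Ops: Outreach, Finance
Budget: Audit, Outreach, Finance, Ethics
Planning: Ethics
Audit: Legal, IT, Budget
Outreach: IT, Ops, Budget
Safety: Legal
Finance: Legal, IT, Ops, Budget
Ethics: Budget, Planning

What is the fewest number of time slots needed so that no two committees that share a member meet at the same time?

Legal and Safety conflict, so at least 2 time slots are needed.
A valid assignment using 2 time slots: Legal=2, IT=2, Ops=2, Budget=2, Planning=2, Audit=1, Outreach=1, Safety=1, Finance=1, Ethics=1. Every pair that conflicts lands in different time slots.

2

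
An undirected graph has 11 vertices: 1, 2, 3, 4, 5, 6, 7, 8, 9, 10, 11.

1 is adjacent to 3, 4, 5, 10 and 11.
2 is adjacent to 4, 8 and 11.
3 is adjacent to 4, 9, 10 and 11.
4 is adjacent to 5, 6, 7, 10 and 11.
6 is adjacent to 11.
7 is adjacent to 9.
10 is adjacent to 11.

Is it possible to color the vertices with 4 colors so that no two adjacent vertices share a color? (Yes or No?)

No

1, 3, 4, 10, 11 are pairwise adjacent (a clique of size 5), so at least 5 colors are needed.
So 4 colors are not enough.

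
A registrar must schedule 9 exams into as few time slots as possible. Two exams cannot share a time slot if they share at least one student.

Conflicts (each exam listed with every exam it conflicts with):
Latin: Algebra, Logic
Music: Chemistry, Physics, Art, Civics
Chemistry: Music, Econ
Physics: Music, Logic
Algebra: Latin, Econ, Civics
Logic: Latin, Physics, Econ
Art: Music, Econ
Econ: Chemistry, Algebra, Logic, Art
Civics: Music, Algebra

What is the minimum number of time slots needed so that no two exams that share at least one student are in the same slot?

3

The cycle Art-Econ-Logic-Physics-Music-Art has odd length 5, so it cannot be 2-colored; at least 3 time slots are needed.
A valid assignment using 3 time slots: Latin=1, Music=1, Chemistry=2, Physics=3, Algebra=2, Logic=2, Art=2, Econ=1, Civics=3. Each listed conflict is separated.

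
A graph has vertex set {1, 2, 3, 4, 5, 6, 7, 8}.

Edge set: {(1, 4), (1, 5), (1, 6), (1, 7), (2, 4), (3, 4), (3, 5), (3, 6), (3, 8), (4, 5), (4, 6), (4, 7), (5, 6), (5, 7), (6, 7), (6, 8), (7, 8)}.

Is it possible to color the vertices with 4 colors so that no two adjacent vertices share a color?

No

1, 4, 5, 6, 7 are mutually adjacent (a clique of size 5), so at least 5 colors are needed.
So 4 colors are not enough.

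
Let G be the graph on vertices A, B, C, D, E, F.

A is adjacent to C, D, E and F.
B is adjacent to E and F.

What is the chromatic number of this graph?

2

A and E are adjacent, so at least 2 colors are needed.
2 colors suffice: A=1, B=1, C=2, D=2, E=2, F=2. Every edge joins two different colors.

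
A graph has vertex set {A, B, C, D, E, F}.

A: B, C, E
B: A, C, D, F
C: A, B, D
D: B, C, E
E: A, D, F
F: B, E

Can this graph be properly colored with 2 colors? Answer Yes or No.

No

A, B, C form a triangle, so at least 3 colors are needed.
So 2 colors are not enough.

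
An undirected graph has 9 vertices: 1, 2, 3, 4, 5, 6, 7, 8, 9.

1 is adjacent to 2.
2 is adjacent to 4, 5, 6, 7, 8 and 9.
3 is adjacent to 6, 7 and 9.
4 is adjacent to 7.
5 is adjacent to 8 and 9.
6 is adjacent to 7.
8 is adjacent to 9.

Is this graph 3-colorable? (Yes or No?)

2, 5, 8, 9 are mutually adjacent (a clique of size 4), so at least 4 colors are needed.
So 3 colors are not enough.

No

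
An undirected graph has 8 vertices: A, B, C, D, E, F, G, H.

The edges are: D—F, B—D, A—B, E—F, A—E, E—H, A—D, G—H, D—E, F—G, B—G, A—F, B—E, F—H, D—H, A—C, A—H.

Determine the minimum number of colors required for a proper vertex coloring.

A, D, E, F, H are mutually adjacent (a clique of size 5), so at least 5 colors are needed.
5 colors suffice: color 1 → {A, G}; color 2 → {B, C, F}; color 3 → {H}; color 4 → {E}; color 5 → {D}. Every edge joins two different colors.

5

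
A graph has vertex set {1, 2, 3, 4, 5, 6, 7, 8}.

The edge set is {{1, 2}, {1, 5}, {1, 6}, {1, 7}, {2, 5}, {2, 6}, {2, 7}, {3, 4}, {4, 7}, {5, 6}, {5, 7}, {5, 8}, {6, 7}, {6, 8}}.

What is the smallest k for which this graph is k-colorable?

5

1, 2, 5, 6, 7 are mutually adjacent (a clique of size 5), so at least 5 colors are needed.
5 colors suffice: color a → {4, 5}; color b → {3, 6}; color c → {7, 8}; color d → {1}; color e → {2}. No two adjacent vertices share a color.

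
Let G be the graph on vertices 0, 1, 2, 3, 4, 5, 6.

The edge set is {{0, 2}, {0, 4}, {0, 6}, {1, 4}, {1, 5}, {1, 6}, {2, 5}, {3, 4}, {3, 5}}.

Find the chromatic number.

The cycle 6-1-5-2-0-6 has odd length 5, so it cannot be 2-colored; at least 3 colors are needed.
3 colors suffice: color red → {0, 5}; color blue → {1, 2, 3}; color green → {4, 6}. Every edge joins two different colors.

3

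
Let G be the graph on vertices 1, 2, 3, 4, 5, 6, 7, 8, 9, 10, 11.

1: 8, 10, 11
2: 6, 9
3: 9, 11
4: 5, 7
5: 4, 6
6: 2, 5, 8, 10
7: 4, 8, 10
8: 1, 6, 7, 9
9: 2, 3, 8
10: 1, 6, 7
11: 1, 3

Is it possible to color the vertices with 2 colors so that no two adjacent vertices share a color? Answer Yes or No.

No

The cycle 6-10-7-4-5-6 has odd length 5, so it cannot be 2-colored; at least 3 colors are needed.
So 2 colors are not enough.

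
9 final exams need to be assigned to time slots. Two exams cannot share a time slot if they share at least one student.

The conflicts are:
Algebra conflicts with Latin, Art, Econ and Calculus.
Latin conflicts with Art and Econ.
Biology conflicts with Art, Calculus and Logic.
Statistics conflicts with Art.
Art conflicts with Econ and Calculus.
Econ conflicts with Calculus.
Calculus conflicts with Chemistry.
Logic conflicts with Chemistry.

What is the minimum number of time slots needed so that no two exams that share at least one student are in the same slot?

4

Algebra, Art, Econ, Calculus all conflict with each other, so at least 4 time slots are needed.
4 time slots suffice: time slot 1 → {Art, Chemistry}; time slot 2 → {Latin, Statistics, Calculus, Logic}; time slot 3 → {Biology, Econ}; time slot 4 → {Algebra}. Every pair that conflicts lands in different time slots.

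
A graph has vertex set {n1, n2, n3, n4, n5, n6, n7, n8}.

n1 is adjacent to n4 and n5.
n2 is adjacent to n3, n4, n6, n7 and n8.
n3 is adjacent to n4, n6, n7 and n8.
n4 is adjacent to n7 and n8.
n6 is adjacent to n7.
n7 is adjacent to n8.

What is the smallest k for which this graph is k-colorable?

5

n2, n3, n4, n7, n8 are pairwise adjacent (a clique of size 5), so at least 5 colors are needed.
5 colors suffice: color 1 → {n1, n3}; color 2 → {n4, n5, n6}; color 3 → {n7}; color 4 → {n2}; color 5 → {n8}. Every edge joins two different colors.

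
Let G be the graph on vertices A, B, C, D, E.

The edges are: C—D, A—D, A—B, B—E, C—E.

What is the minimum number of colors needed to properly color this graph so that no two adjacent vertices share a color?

3

The cycle A-B-E-C-D-A has odd length 5, so it cannot be 2-colored; at least 3 colors are needed.
3 colors suffice: A=1, B=2, C=3, D=2, E=1. Each edge has distinct colors on its endpoints.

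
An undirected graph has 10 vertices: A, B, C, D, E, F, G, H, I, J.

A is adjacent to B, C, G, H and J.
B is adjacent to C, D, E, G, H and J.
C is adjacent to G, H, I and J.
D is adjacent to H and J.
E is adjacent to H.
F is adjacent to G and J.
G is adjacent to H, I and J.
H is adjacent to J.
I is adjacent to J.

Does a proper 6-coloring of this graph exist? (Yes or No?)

The chromatic number is 6. A, B, C, G, H, J form a clique, so at least 6 colors are needed.
6 colors suffice: color 1 → {E, J}; color 2 → {B, F, I}; color 3 → {H}; color 4 → {D, G}; color 5 → {C}; color 6 → {A}.
That is already a proper 6-coloring.

Yes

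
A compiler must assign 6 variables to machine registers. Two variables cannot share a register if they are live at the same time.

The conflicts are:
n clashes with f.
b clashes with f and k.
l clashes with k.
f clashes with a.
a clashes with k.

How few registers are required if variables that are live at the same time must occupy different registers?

l and k conflict, so at least 2 registers are needed.
2 registers suffice: register 1 → {f, k}; register 2 → {n, b, l, a}. Every pair that conflicts lands in different registers.

2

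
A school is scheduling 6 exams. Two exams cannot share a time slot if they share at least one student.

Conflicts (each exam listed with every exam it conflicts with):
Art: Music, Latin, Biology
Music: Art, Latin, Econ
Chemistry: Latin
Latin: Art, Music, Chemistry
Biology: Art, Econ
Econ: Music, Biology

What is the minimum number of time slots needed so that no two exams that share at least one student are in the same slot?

3

Art, Music, Latin are mutually in conflict, so at least 3 time slots are needed.
3 time slots suffice: time slot 1 → {Latin, Biology}; time slot 2 → {Music, Chemistry}; time slot 3 → {Art, Econ}. Every pair that conflicts lands in different time slots.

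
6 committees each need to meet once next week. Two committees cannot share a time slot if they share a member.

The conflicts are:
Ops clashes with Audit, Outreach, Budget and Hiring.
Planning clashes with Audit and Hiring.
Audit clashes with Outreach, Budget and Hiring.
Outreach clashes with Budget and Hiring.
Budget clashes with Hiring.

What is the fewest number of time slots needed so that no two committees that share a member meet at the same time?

Ops, Audit, Outreach, Budget, Hiring are mutually in conflict, so at least 5 time slots are needed.
Using 5 time slots: Ops=3, Planning=3, Audit=2, Outreach=5, Budget=4, Hiring=1. No two conflicting committees share a time slot.

5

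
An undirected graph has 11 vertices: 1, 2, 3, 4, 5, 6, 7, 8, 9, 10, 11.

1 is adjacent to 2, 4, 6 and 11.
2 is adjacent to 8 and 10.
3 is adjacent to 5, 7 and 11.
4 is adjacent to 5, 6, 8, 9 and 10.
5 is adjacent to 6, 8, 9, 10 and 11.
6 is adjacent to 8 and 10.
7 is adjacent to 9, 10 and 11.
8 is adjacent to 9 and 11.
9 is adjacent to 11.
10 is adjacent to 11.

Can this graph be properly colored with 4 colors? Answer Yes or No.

The chromatic number is 4. 4, 5, 8, 9 are mutually adjacent (a clique of size 4), so at least 4 colors are needed.
4 colors suffice: color red → {1, 5, 7}; color blue → {2, 4, 11}; color green → {3, 8, 10}; color yellow → {6, 9}.
That is already a proper 4-coloring.

Yes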